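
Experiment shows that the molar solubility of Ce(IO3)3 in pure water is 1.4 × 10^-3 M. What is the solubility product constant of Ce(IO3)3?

Ksp = 1.0 × 10^-10

Ce(IO3)3(s) ⇌ Ce^3+(aq) + 3 IO3^-(aq)
Let s = molar solubility. Then [Ce^3+] = s and [IO3^-] = 3s.
Ksp = [Ce^3+][IO3^-]^3
Ksp = s(3s)^3 = 27s^4
Ksp = 27 × (1.4 × 10^-3)^4 = 1.0 × 10^-10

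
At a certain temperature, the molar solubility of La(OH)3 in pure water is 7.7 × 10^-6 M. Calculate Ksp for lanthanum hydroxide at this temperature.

9.5e-20

La(OH)3(s) ⇌ La^3+ + 3 OH^-
Let s = molar solubility. Then [La^3+] = s and [OH^-] = 3s.
Ksp = [La^3+][OH^-]^3
Ksp = s(3s)^3 = 27s^4
Ksp = 27 × (7.7 x 10^-6)^4 = 9.5 x 10^-20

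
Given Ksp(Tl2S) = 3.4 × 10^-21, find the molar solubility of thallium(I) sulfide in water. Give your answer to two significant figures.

s = 9.5 x 10^-8 M

Tl2S(s) ⇌ 2 Tl^+ + S^2-
Ksp = [Tl^+]^2[S^2-]
If s mol/L of Tl2S dissolves, [Tl^+] = 2s and [S^2-] = s.
Substituting: Ksp = (2s)^2s = 4s^3
s^3 = 3.4 × 10^-21 / 4, so s = 9.5 x 10^-8 M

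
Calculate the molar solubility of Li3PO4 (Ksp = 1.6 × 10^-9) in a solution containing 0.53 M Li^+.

Li3PO4(s) ⇌ 3 Li^+(aq) + PO4^3-(aq)
Ksp = [Li^+]^3[PO4^3-]
Let s = moles of Li3PO4 that dissolve per litre. [Li^+] = 0.53 + 3s ≈ 0.53, [PO4^3-] = s (common-ion effect: Li^+ is already 0.53 M).
Ksp ≈ (0.53)^3 × s
s = 1.1 × 10^-8 M
Check: 3s = 3.2 x 10^-8 ≪ 0.53, so the approximation is valid.

s ≈ 1.1 x 10^-8 M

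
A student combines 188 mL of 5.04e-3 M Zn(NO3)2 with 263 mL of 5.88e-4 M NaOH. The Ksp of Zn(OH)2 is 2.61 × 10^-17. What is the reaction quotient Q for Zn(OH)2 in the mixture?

Total volume = 188 + 263 = 451 mL.
[Zn^2+] = 5.04 × 10^-3 × (188/451) = 2.101 x 10^-3 M
[OH^-] = 5.88 x 10^-4 × (263/451) = 3.429 × 10^-4 M
Zn(OH)2(s) ⇌ Zn^2+ + 2 OH^-, so Q = [Zn^2+][OH^-]^2
Q = (2.101 × 10^-3)(3.429 x 10^-4)^2 = 2.47 × 10^-10
Q > Ksp, so Zn(OH)2 will precipitate.

Q = 2.47 x 10^-10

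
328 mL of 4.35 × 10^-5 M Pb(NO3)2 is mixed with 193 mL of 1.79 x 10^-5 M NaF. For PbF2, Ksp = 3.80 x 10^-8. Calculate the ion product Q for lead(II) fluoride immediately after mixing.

Q = 1.20 × 10^-15

Total volume = 328 + 193 = 521 mL.
[Pb^2+] = 4.35 × 10^-5 × (328/521) = 2.739 × 10^-5 M
[F^-] = 1.79 × 10^-5 × (193/521) = 6.631 x 10^-6 M
PbF2(s) <=> Pb^2+(aq) + 2 F^-(aq), so Q = [Pb^2+][F^-]^2
Q = (2.739 × 10^-5)(6.631 × 10^-6)^2 = 1.20 × 10^-15
Q < Ksp, so no precipitate of PbF2 forms.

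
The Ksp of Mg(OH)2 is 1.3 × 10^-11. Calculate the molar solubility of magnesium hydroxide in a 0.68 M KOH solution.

Mg(OH)2(s) ⇌ Mg^2+ + 2 OH^-
Ksp = [Mg^2+][OH^-]^2
Let s be the molar solubility in this solution. [Mg^2+] = s, [OH^-] = 0.68 + 2s ≈ 0.68 (since OH^- from KOH dominates).
Ksp ≈ s × (0.68)^2
s = 2.8 × 10^-11 M
Check: 2s = 5.6 x 10^-11 ≪ 0.68, so the approximation is valid.

2.8 × 10^-11 M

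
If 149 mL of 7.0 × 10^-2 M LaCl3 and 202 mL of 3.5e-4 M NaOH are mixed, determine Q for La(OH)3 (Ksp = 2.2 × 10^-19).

Q ≈ 2.4 × 10^-13

Total volume = 149 + 202 = 351 mL.
[La^3+] = 7.0 × 10^-2 × (149/351) = 2.97 x 10^-2 M
[OH^-] = 3.5 × 10^-4 × (202/351) = 2.01 x 10^-4 M
La(OH)3(s) ⇌ La^3+ + 3 OH^-, so Q = [La^3+][OH^-]^3
Q = (2.97 × 10^-2)(2.01 x 10^-4)^3 = 2.4 x 10^-13
Q > Ksp, so La(OH)3 will precipitate.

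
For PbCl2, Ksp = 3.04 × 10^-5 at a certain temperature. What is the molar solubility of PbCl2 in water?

PbCl2(s) ⇌ Pb^2+ + 2 Cl^-
Ksp = [Pb^2+][Cl^-]^2
For each mole of PbCl2 that dissolves: [Pb^2+] = s, [Cl^-] = 2s.
Ksp = s(2s)^2 = 4s^3
Solving, s = (3.04 × 10^-5/4)^(1/3) = 1.97 x 10^-2 M

s ≈ 0.0197 M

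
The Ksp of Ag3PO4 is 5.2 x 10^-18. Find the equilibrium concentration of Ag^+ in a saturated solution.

[Ag^+] = 6.3 x 10^-5 M

Ag3PO4(s) <=> 3 Ag^+ + PO4^3-
Ksp = [Ag^+]^3[PO4^3-]
If s mol/L of Ag3PO4 dissolves, [Ag^+] = 3s and [PO4^3-] = s.
Substituting: Ksp = (3s)^3s = 27s^4
s^4 = 5.2 x 10^-18 / 27, so s = 2.09 x 10^-5 M
[Ag^+] = 3s = 6.3 × 10^-5 M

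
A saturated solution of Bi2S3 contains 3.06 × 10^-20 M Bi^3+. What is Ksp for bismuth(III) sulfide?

Ksp = 9.05e-98

Bi2S3(s) ⇌ 2 Bi^3+(aq) + 3 S^2-(aq)
Stoichiometry gives [S^2-] = (3/2)[Bi^3+] = 4.590 × 10^-20 M.
Ksp = [Bi^3+]^2[S^2-]^3
Ksp = (3.06 × 10^-20)^2 × (4.590 × 10^-20)^3 = 9.05 × 10^-98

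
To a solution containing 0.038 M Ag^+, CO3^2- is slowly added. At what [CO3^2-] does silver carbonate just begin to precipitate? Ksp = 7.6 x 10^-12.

[CO3^2-] = 5.3e-9 M

Ag2CO3(s) <=> 2 Ag^+ + CO3^2-
Ksp = [Ag^+]^2[CO3^2-]
Precipitation begins when Q = Ksp. With [Ag^+] = 0.038 M:
7.6 x 10^-12 = (0.038)^2 × [CO3^2-]
[CO3^2-] = (7.6 x 10^-12 / 1.44 × 10^-3) = 5.3 x 10^-9 M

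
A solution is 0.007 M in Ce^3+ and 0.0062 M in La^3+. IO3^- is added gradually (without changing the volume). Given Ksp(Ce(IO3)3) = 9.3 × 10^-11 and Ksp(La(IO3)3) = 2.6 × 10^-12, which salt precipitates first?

Each salt begins to precipitate when Q = Ksp, i.e. when [IO3^-] reaches its threshold.
For Ce(IO3)3: 9.3 × 10^-11 = 0.007 × [IO3^-]^3  ⇒  [IO3^-] = 2.4 × 10^-3 M.
For La(IO3)3: 2.6 × 10^-12 = 0.0062 × [IO3^-]^3  ⇒  [IO3^-] = 7.5 × 10^-4 M.
The salt with the lower threshold [IO3^-] precipitates first: La(IO3)3.

La(IO3)3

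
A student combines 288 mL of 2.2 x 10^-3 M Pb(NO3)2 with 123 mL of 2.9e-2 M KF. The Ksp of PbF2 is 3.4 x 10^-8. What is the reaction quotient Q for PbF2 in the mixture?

Total volume = 288 + 123 = 411 mL.
[Pb^2+] = 2.2 × 10^-3 × (288/411) = 1.54 x 10^-3 M
[F^-] = 2.9 × 10^-2 × (123/411) = 8.68 x 10^-3 M
PbF2(s) <=> Pb^2+(aq) + 2 F^-(aq), so Q = [Pb^2+][F^-]^2
Q = (1.54 × 10^-3)(8.68 × 10^-3)^2 = 1.2 × 10^-7
Q > Ksp, so PbF2 will precipitate.

Q = 1.2 x 10^-7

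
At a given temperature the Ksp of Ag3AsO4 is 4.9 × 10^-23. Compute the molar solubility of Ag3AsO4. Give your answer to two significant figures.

s = 1.2 × 10^-6 M

Ag3AsO4(s) ⇌ 3 Ag^+ + AsO4^3-
Ksp = [Ag^+]^3[AsO4^3-]
If s mol/L of Ag3AsO4 dissolves, [Ag^+] = 3s and [AsO4^3-] = s.
Ksp = (3s)^3s = 27s^4
Solving, s = (4.9 × 10^-23/27)^(1/4) = 1.2 × 10^-6 M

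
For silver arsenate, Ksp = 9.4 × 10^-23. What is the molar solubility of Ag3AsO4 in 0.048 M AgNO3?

s ≈ 8.5 × 10^-19 M

Ag3AsO4(s) ⇌ 3 Ag^+(aq) + AsO4^3-(aq)
Ksp = [Ag^+]^3[AsO4^3-]
Let s be the molar solubility in this solution. [Ag^+] = 0.048 + 3s ≈ 0.048, [AsO4^3-] = s (Ksp is small, so little additional dissolves).
Ksp ≈ (0.048)^3 × s
s = 8.5 × 10^-19 M
Check: 3s = 2.5 × 10^-18 ≪ 0.048, so the approximation is valid.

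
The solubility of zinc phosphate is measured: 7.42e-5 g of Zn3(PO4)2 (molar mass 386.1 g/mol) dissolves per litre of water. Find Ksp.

2.83e-32

Molar solubility s = (7.42 × 10^-5 g/L) / (386.1 g/mol) = 1.922 × 10^-7 M.
Zn3(PO4)2(s) ⇌ 3 Zn^2+(aq) + 2 PO4^3-(aq)
For each mole of Zn3(PO4)2 that dissolves: [Zn^2+] = 3s, [PO4^3-] = 2s.
Ksp = [Zn^2+]^3[PO4^3-]^2
So Ksp = (3s)^3 × (2s)^2 = 108s^5
With s = 1.922 x 10^-7: Ksp = 2.83 × 10^-32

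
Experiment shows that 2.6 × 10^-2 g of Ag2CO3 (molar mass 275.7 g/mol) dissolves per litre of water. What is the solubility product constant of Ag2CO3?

3.4e-12

Molar solubility s = (2.6 x 10^-2 g/L) / (275.7 g/mol) = 9.43 × 10^-5 M.
Ag2CO3(s) ⇌ 2 Ag^+(aq) + CO3^2-(aq)
For each mole of Ag2CO3 that dissolves: [Ag^+] = 2s, [CO3^2-] = s.
Ksp = [Ag^+]^2[CO3^2-]
Substituting: Ksp = (2s)^2s = 4s^3
With s = 9.43 × 10^-5: Ksp = 3.4 × 10^-12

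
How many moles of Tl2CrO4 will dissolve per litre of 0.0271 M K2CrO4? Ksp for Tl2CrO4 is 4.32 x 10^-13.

s = 2.00 × 10^-6 M

Tl2CrO4(s) <=> 2 Tl^+(aq) + CrO4^2-(aq)
Ksp = [Tl^+]^2[CrO4^2-]
Let s be the molar solubility in this solution. [Tl^+] = 2s, [CrO4^2-] = 0.0271 + s ≈ 0.0271 (Ksp is small, so little additional dissolves).
Ksp ≈ (2s)^2 × 0.0271
s = 2.00 × 10^-6 M
Check: s = 2.0 × 10^-6 ≪ 0.0271, so the approximation is valid.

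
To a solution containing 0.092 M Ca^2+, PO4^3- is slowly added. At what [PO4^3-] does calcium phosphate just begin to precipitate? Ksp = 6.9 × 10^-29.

[PO4^3-] ≈ 3.0 x 10^-13 M

Ca3(PO4)2(s) ⇌ 3 Ca^2+(aq) + 2 PO4^3-(aq)
Ksp = [Ca^2+]^3[PO4^3-]^2
Precipitation begins when Q = Ksp. With [Ca^2+] = 0.092 M:
6.9 × 10^-29 = (0.092)^3 × [PO4^3-]^2
[PO4^3-] = (6.9 × 10^-29 / 7.79 × 10^-4)^(1/2) = 3.0 x 10^-13 M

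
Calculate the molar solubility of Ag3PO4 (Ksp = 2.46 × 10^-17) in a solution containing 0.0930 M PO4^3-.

Ag3PO4(s) ⇌ 3 Ag^+(aq) + PO4^3-(aq)
Ksp = [Ag^+]^3[PO4^3-]
Let s = moles of Ag3PO4 that dissolve per litre. [Ag^+] = 3s, [PO4^3-] = 0.0930 + s ≈ 0.0930 (since the PO4^3- already present dominates).
Ksp ≈ (3s)^3 × 0.0930
s = 2.14 × 10^-6 M
Check: s = 2.1 x 10^-6 ≪ 0.0930, so the approximation is valid.

s = 2.14 × 10^-6 M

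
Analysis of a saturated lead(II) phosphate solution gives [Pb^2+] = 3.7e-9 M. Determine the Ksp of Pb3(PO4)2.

Pb3(PO4)2(s) <=> 3 Pb^2+(aq) + 2 PO4^3-(aq)
Stoichiometry gives [PO4^3-] = (2/3)[Pb^2+] = 2.47 × 10^-9 M.
Ksp = [Pb^2+]^3[PO4^3-]^2
Ksp = (3.7 x 10^-9)^3 × (2.47 × 10^-9)^2 = 3.1 × 10^-43

Ksp = 3.1e-43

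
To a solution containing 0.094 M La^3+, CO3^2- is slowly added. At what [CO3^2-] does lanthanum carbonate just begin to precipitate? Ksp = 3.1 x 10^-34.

[CO3^2-] ≈ 3.3 × 10^-11 M

La2(CO3)3(s) ⇌ 2 La^3+ + 3 CO3^2-
Ksp = [La^3+]^2[CO3^2-]^3
Precipitation begins when Q = Ksp. With [La^3+] = 0.094 M:
3.1 x 10^-34 = (0.094)^2 × [CO3^2-]^3
[CO3^2-] = (3.1 x 10^-34 / 8.84 x 10^-3)^(1/3) = 3.3 × 10^-11 M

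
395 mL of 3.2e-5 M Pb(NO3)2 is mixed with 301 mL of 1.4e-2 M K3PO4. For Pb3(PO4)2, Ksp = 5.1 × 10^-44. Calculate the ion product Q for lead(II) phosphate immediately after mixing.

Q ≈ 2.2 × 10^-19

Total volume = 395 + 301 = 696 mL.
[Pb^2+] = 3.2 × 10^-5 × (395/696) = 1.82 × 10^-5 M
[PO4^3-] = 1.4 × 10^-2 × (301/696) = 6.05 x 10^-3 M
Pb3(PO4)2(s) ⇌ 3 Pb^2+(aq) + 2 PO4^3-(aq), so Q = [Pb^2+]^3[PO4^3-]^2
Q = (1.82 x 10^-5)^3(6.05 × 10^-3)^2 = 2.2 x 10^-19
Q > Ksp, so Pb3(PO4)2 will precipitate.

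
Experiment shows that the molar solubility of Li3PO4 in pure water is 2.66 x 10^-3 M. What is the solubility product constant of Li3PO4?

Ksp ≈ 1.35e-9

Li3PO4(s) ⇌ 3 Li^+(aq) + PO4^3-(aq)
With molar solubility s: [Li^+] = 3s, [PO4^3-] = s.
Ksp = [Li^+]^3[PO4^3-]
Ksp = (3s)^3s = 27s^4
Ksp = 27 × (2.66 × 10^-3)^4 = 1.35 × 10^-9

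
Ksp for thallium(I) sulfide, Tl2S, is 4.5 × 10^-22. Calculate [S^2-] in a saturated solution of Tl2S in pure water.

Tl2S(s) ⇌ 2 Tl^+(aq) + S^2-(aq)
Ksp = [Tl^+]^2[S^2-]
If s mol/L of Tl2S dissolves, [Tl^+] = 2s and [S^2-] = s.
So Ksp = (2s)^2 × s = 4s^3
s = (4.5 × 10^-22 / 4)^(1/3) = 4.83 × 10^-8 M
[S^2-] = s = 4.8 × 10^-8 M

[S^2-] ≈ 4.8 x 10^-8 M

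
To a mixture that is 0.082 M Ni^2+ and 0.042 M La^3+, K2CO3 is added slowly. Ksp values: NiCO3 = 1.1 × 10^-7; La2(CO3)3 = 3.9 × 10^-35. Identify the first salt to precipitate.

Precipitation of each salt starts when its ion product equals its Ksp.
For NiCO3: 1.1 × 10^-7 = 0.082 × [CO3^2-]  ⇒  [CO3^2-] = 1.3 × 10^-6 M.
For La2(CO3)3: 3.9 × 10^-35 = (0.042)^2 × [CO3^2-]^3  ⇒  [CO3^2-] = 2.8 × 10^-11 M.
The salt with the lower threshold [CO3^2-] precipitates first: La2(CO3)3.

La2(CO3)3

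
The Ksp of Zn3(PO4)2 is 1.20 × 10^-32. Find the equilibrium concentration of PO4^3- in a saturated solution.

3.24e-7 M

Zn3(PO4)2(s) ⇌ 3 Zn^2+ + 2 PO4^3-
Ksp = [Zn^2+]^3[PO4^3-]^2
Let s = molar solubility. Then [Zn^2+] = 3s and [PO4^3-] = 2s.
So Ksp = (3s)^3 × (2s)^2 = 108s^5
Solving, s = (1.20 × 10^-32/108)^(1/5) = 1.619 × 10^-7 M
[PO4^3-] = 2s = 3.24 × 10^-7 M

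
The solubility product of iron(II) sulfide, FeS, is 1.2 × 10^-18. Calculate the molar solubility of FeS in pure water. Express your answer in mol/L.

1.1e-9 M

FeS(s) <=> Fe^2+ + S^2-
Ksp = [Fe^2+][S^2-]
With molar solubility s: [Fe^2+] = s, [S^2-] = s.
Ksp = s^2
s = (1.2 × 10^-18)^(1/2) = 1.1 × 10^-9 M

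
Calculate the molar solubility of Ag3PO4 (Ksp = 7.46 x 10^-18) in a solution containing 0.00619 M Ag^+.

3.15 x 10^-11 M

Ag3PO4(s) <=> 3 Ag^+ + PO4^3-
Ksp = [Ag^+]^3[PO4^3-]
Let s be the molar solubility in this solution. [Ag^+] = 0.00619 + 3s ≈ 0.00619, [PO4^3-] = s (since the Ag^+ already present dominates).
Ksp ≈ (0.00619)^3 × s
s = 3.15 × 10^-11 M
Check: 3s = 9.4 × 10^-11 ≪ 0.00619, so the approximation is valid.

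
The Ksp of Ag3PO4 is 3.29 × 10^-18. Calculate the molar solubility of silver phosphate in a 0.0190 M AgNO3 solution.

s ≈ 4.80 × 10^-13 M

Ag3PO4(s) <=> 3 Ag^+ + PO4^3-
Ksp = [Ag^+]^3[PO4^3-]
Let s = moles of Ag3PO4 that dissolve per litre. [Ag^+] = 0.0190 + 3s ≈ 0.0190, [PO4^3-] = s (common-ion effect: Ag^+ is already 0.0190 M).
Ksp ≈ (0.0190)^3 × s
s = 4.80 x 10^-13 M
Check: 3s = 1.4 x 10^-12 ≪ 0.0190, so the approximation is valid.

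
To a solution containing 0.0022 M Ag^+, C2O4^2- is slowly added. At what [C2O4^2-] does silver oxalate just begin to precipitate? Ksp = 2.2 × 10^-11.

[C2O4^2-] = 4.5 × 10^-6 M

Ag2C2O4(s) ⇌ 2 Ag^+ + C2O4^2-
Ksp = [Ag^+]^2[C2O4^2-]
Precipitation begins when Q = Ksp. With [Ag^+] = 0.0022 M:
2.2 × 10^-11 = (0.0022)^2 × [C2O4^2-]
[C2O4^2-] = (2.2 × 10^-11 / 4.84 x 10^-6) = 4.5 × 10^-6 M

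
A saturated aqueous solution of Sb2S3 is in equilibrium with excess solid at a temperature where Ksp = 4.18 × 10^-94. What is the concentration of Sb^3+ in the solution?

[Sb^3+] ≈ 1.65 × 10^-19 M

Sb2S3(s) <=> 2 Sb^3+(aq) + 3 S^2-(aq)
Ksp = [Sb^3+]^2[S^2-]^3
If s mol/L of Sb2S3 dissolves, [Sb^3+] = 2s and [S^2-] = 3s.
Ksp = (2s)^2(3s)^3 = 108s^5
s^5 = 4.18 × 10^-94 / 108, so s = 8.271 × 10^-20 M
[Sb^3+] = 2s = 1.65 × 10^-19 M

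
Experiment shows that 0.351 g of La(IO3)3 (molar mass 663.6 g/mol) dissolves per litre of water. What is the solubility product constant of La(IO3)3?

Ksp ≈ 2.11 x 10^-12

Molar solubility s = (3.51 × 10^-1 g/L) / (663.6 g/mol) = 5.289 x 10^-4 M.
La(IO3)3(s) ⇌ La^3+(aq) + 3 IO3^-(aq)
With molar solubility s: [La^3+] = s, [IO3^-] = 3s.
Ksp = [La^3+][IO3^-]^3
Ksp = s(3s)^3 = 27s^4
Ksp = 27 × (5.289 × 10^-4)^4 = 2.11 x 10^-12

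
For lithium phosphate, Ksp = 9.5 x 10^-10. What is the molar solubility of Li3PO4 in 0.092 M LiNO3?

Li3PO4(s) ⇌ 3 Li^+ + PO4^3-
Ksp = [Li^+]^3[PO4^3-]
Let s = moles of Li3PO4 that dissolve per litre. [Li^+] = 0.092 + 3s ≈ 0.092, [PO4^3-] = s (since Li^+ from LiNO3 dominates).
Ksp ≈ (0.092)^3 × s
s = 1.2 × 10^-6 M
Check: 3s = 3.7 × 10^-6 ≪ 0.092, so the approximation is valid.

s = 1.2 × 10^-6 M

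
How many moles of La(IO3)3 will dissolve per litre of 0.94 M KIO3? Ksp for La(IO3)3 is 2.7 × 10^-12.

La(IO3)3(s) ⇌ La^3+ + 3 IO3^-
Ksp = [La^3+][IO3^-]^3
If s mol/L dissolves here, [La^3+] = s, [IO3^-] = 0.94 + 3s ≈ 0.94 (Ksp is small, so little additional dissolves).
Ksp ≈ s × (0.94)^3
s = 3.3 × 10^-12 M
Check: 3s = 9.8 × 10^-12 ≪ 0.94, so the approximation is valid.

s ≈ 3.3e-12 M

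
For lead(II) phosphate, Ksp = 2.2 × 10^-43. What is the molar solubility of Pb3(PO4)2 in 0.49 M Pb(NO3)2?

s = 6.8 × 10^-22 M

Pb3(PO4)2(s) ⇌ 3 Pb^2+ + 2 PO4^3-
Ksp = [Pb^2+]^3[PO4^3-]^2
Let s = moles of Pb3(PO4)2 that dissolve per litre. [Pb^2+] = 0.49 + 3s ≈ 0.49, [PO4^3-] = 2s (Ksp is small, so little additional dissolves).
Ksp ≈ (0.49)^3 × (2s)^2
s = 6.8 × 10^-22 M
Check: 3s = 2.1 × 10^-21 ≪ 0.49, so the approximation is valid.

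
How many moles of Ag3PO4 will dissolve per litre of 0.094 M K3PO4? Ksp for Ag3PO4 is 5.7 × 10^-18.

1.3 × 10^-6 M

Ag3PO4(s) <=> 3 Ag^+ + PO4^3-
Ksp = [Ag^+]^3[PO4^3-]
If s mol/L dissolves here, [Ag^+] = 3s, [PO4^3-] = 0.094 + s ≈ 0.094 (Ksp is small, so little additional dissolves).
Ksp ≈ (3s)^3 × 0.094
s = 1.3 × 10^-6 M
Check: s = 1.3 × 10^-6 ≪ 0.094, so the approximation is valid.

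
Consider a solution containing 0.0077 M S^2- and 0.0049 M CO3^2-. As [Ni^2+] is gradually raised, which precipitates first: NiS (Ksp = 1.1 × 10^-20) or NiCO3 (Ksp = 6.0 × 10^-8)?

NiS

Precipitation of each salt starts when its ion product equals its Ksp.
For NiS: 1.1 × 10^-20 = 0.0077 × [Ni^2+]  ⇒  [Ni^2+] = 1.4 × 10^-18 M.
For NiCO3: 6.0 × 10^-8 = 0.0049 × [Ni^2+]  ⇒  [Ni^2+] = 1.2 × 10^-5 M.
The salt with the lower threshold [Ni^2+] precipitates first: NiS.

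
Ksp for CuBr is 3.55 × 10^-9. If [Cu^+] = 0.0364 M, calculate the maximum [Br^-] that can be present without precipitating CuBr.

CuBr(s) ⇌ Cu^+(aq) + Br^-(aq)
Ksp = [Cu^+][Br^-]
Precipitation begins when Q = Ksp. With [Cu^+] = 0.0364 M:
3.55 × 10^-9 = (0.0364) × [Br^-]
[Br^-] = (3.55 × 10^-9 / 3.64 × 10^-2) = 9.75 × 10^-8 M

9.75 × 10^-8 M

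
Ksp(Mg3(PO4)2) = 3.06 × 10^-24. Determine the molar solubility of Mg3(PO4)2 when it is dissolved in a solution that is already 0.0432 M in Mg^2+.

9.74e-11 M

Mg3(PO4)2(s) ⇌ 3 Mg^2+(aq) + 2 PO4^3-(aq)
Ksp = [Mg^2+]^3[PO4^3-]^2
Let s = moles of Mg3(PO4)2 that dissolve per litre. [Mg^2+] = 0.0432 + 3s ≈ 0.0432, [PO4^3-] = 2s (since the Mg^2+ already present dominates).
Ksp ≈ (0.0432)^3 × (2s)^2
s = 9.74 x 10^-11 M
Check: 3s = 2.9 × 10^-10 ≪ 0.0432, so the approximation is valid.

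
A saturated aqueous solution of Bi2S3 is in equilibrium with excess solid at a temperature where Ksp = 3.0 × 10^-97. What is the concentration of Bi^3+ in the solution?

Bi2S3(s) ⇌ 2 Bi^3+ + 3 S^2-
Ksp = [Bi^3+]^2[S^2-]^3
For each mole of Bi2S3 that dissolves: [Bi^3+] = 2s, [S^2-] = 3s.
So Ksp = (2s)^2 × (3s)^3 = 108s^5
s^5 = 3.0 × 10^-97 / 108, so s = 1.94 × 10^-20 M
[Bi^3+] = 2s = 3.9 × 10^-20 M

[Bi^3+] = 3.9 × 10^-20 M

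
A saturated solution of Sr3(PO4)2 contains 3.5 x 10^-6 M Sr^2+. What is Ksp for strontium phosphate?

Ksp = 2.3 x 10^-28

Sr3(PO4)2(s) ⇌ 3 Sr^2+ + 2 PO4^3-
Stoichiometry gives [PO4^3-] = (2/3)[Sr^2+] = 2.33 x 10^-6 M.
Ksp = [Sr^2+]^3[PO4^3-]^2
Ksp = (3.5 × 10^-6)^3 × (2.33 × 10^-6)^2 = 2.3 × 10^-28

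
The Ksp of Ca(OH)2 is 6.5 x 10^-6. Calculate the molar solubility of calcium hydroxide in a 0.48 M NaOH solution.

Ca(OH)2(s) ⇌ Ca^2+ + 2 OH^-
Ksp = [Ca^2+][OH^-]^2
If s mol/L dissolves here, [Ca^2+] = s, [OH^-] = 0.48 + 2s ≈ 0.48 (Ksp is small, so little additional dissolves).
Ksp ≈ s × (0.48)^2
s = 2.8 x 10^-5 M
Check: 2s = 5.6 × 10^-5 ≪ 0.48, so the approximation is valid.

s ≈ 2.8 × 10^-5 M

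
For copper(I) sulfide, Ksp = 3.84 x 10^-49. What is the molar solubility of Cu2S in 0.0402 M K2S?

s = 1.55 x 10^-24 M

Cu2S(s) ⇌ 2 Cu^+(aq) + S^2-(aq)
Ksp = [Cu^+]^2[S^2-]
If s mol/L dissolves here, [Cu^+] = 2s, [S^2-] = 0.0402 + s ≈ 0.0402 (since S^2- from K2S dominates).
Ksp ≈ (2s)^2 × 0.0402
s = 1.55 x 10^-24 M
Check: s = 1.5 x 10^-24 ≪ 0.0402, so the approximation is valid.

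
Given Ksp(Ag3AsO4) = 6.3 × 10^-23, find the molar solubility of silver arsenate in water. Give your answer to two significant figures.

Ag3AsO4(s) <=> 3 Ag^+(aq) + AsO4^3-(aq)
Ksp = [Ag^+]^3[AsO4^3-]
If s mol/L of Ag3AsO4 dissolves, [Ag^+] = 3s and [AsO4^3-] = s.
Ksp = (3s)^3s = 27s^4
s^4 = 6.3 × 10^-23 / 27, so s = 1.2 × 10^-6 M

1.2 x 10^-6 M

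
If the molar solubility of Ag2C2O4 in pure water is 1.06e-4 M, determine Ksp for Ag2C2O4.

Ksp = 4.76 × 10^-12

Ag2C2O4(s) ⇌ 2 Ag^+ + C2O4^2-
Let s = molar solubility. Then [Ag^+] = 2s and [C2O4^2-] = s.
Ksp = [Ag^+]^2[C2O4^2-]
Ksp = (2s)^2s = 4s^3
Ksp = 4 × (1.06 × 10^-4)^3 = 4.76 × 10^-12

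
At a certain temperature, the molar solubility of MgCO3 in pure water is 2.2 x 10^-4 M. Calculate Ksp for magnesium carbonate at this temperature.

MgCO3(s) <=> Mg^2+ + CO3^2-
If s mol/L of MgCO3 dissolves, [Mg^2+] = s and [CO3^2-] = s.
Ksp = [Mg^2+][CO3^2-]
Ksp = s × s = s^2
Ksp = (2.2 x 10^-4)^2 = 4.8 × 10^-8

4.8e-8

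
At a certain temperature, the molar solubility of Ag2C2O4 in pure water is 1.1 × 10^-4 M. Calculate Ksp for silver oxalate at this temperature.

5.3 x 10^-12

Ag2C2O4(s) ⇌ 2 Ag^+ + C2O4^2-
If s mol/L of Ag2C2O4 dissolves, [Ag^+] = 2s and [C2O4^2-] = s.
Ksp = [Ag^+]^2[C2O4^2-]
Ksp = (2s)^2s = 4s^3
With s = 1.1 × 10^-4: Ksp = 5.3 x 10^-12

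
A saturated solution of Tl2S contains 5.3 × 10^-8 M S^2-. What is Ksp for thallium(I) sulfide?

Ksp ≈ 6.0e-22

Tl2S(s) ⇌ 2 Tl^+ + S^2-
Stoichiometry gives [Tl^+] = (2/1)[S^2-] = 1.06 x 10^-7 M.
Ksp = [Tl^+]^2[S^2-]
Ksp = (1.06 × 10^-7)^2 × 5.3 × 10^-8 = 6.0 × 10^-22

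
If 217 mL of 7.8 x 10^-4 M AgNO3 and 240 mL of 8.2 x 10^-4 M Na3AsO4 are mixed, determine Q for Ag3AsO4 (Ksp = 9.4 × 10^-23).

Total volume = 217 + 240 = 457 mL.
[Ag^+] = 7.8 × 10^-4 × (217/457) = 3.70 x 10^-4 M
[AsO4^3-] = 8.2 x 10^-4 × (240/457) = 4.31 × 10^-4 M
Ag3AsO4(s) ⇌ 3 Ag^+ + AsO4^3-, so Q = [Ag^+]^3[AsO4^3-]
Q = (3.70 × 10^-4)^3(4.31 × 10^-4) = 2.2 × 10^-14
Q > Ksp, so Ag3AsO4 will precipitate.

Q = 2.2 x 10^-14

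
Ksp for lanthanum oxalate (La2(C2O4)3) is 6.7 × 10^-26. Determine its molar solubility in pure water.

La2(C2O4)3(s) ⇌ 2 La^3+(aq) + 3 C2O4^2-(aq)
Ksp = [La^3+]^2[C2O4^2-]^3
For each mole of La2(C2O4)3 that dissolves: [La^3+] = 2s, [C2O4^2-] = 3s.
So Ksp = (2s)^2 × (3s)^3 = 108s^5
s^5 = 6.7 × 10^-26 / 108, so s = 3.6 × 10^-6 M

s ≈ 3.6e-6 M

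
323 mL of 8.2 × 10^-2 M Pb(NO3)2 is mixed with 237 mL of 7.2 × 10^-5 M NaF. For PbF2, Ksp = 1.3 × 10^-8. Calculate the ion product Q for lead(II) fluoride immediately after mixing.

Total volume = 323 + 237 = 560 mL.
[Pb^2+] = 8.2 × 10^-2 × (323/560) = 4.73 x 10^-2 M
[F^-] = 7.2 × 10^-5 × (237/560) = 3.05 × 10^-5 M
PbF2(s) ⇌ Pb^2+ + 2 F^-, so Q = [Pb^2+][F^-]^2
Q = (4.73 × 10^-2)(3.05 × 10^-5)^2 = 4.4 × 10^-11
Q < Ksp, so no precipitate of PbF2 forms.

Q ≈ 4.4e-11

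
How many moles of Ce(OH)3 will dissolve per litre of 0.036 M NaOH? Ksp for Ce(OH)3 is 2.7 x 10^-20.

Ce(OH)3(s) ⇌ Ce^3+ + 3 OH^-
Ksp = [Ce^3+][OH^-]^3
Let s = moles of Ce(OH)3 that dissolve per litre. [Ce^3+] = s, [OH^-] = 0.036 + 3s ≈ 0.036 (since OH^- from NaOH dominates).
Ksp ≈ s × (0.036)^3
s = 5.8 × 10^-16 M
Check: 3s = 1.7 x 10^-15 ≪ 0.036, so the approximation is valid.

s = 5.8 x 10^-16 M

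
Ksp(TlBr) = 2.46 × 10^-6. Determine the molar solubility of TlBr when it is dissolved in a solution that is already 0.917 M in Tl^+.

2.68 × 10^-6 M

TlBr(s) ⇌ Tl^+(aq) + Br^-(aq)
Ksp = [Tl^+][Br^-]
If s mol/L dissolves here, [Tl^+] = 0.917 + s ≈ 0.917, [Br^-] = s (since the Tl^+ already present dominates).
Ksp ≈ 0.917 × s
s = 2.68 x 10^-6 M
Check: s = 2.7 × 10^-6 ≪ 0.917, so the approximation is valid.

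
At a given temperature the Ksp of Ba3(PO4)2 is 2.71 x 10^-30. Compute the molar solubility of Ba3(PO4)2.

4.79 × 10^-7 M

Ba3(PO4)2(s) <=> 3 Ba^2+(aq) + 2 PO4^3-(aq)
Ksp = [Ba^2+]^3[PO4^3-]^2
If s mol/L of Ba3(PO4)2 dissolves, [Ba^2+] = 3s and [PO4^3-] = 2s.
Substituting: Ksp = (3s)^3(2s)^2 = 108s^5
s^5 = 2.71 x 10^-30 / 108, so s = 4.79 × 10^-7 M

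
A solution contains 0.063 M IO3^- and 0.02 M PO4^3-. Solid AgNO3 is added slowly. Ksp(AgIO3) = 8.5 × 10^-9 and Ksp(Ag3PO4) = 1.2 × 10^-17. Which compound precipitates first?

Precipitation of each salt starts when its ion product equals its Ksp.
For AgIO3: 8.5 × 10^-9 = 0.063 × [Ag^+]  ⇒  [Ag^+] = 1.3 x 10^-7 M.
For Ag3PO4: 1.2 × 10^-17 = 0.02 × [Ag^+]^3  ⇒  [Ag^+] = 8.4 × 10^-6 M.
The salt with the lower threshold [Ag^+] precipitates first: AgIO3.

AgIO3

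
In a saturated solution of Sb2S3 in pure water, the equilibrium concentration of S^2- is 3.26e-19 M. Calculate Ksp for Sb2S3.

Sb2S3(s) <=> 2 Sb^3+(aq) + 3 S^2-(aq)
Stoichiometry gives [Sb^3+] = (2/3)[S^2-] = 2.173 × 10^-19 M.
Ksp = [Sb^3+]^2[S^2-]^3
Ksp = (2.173 × 10^-19)^2 × (3.26 × 10^-19)^3 = 1.64 × 10^-93

Ksp = 1.64 × 10^-93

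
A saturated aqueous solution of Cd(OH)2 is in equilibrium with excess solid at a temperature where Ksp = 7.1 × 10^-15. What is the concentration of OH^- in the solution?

Cd(OH)2(s) ⇌ Cd^2+(aq) + 2 OH^-(aq)
Ksp = [Cd^2+][OH^-]^2
If s mol/L of Cd(OH)2 dissolves, [Cd^2+] = s and [OH^-] = 2s.
Substituting: Ksp = s(2s)^2 = 4s^3
Solving, s = (7.1 × 10^-15/4)^(1/3) = 1.21 × 10^-5 M
[OH^-] = 2s = 2.4 x 10^-5 M

[OH^-] = 2.4 × 10^-5 M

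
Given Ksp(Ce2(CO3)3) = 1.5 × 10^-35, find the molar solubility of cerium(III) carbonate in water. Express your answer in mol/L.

Ce2(CO3)3(s) <=> 2 Ce^3+ + 3 CO3^2-
Ksp = [Ce^3+]^2[CO3^2-]^3
If s mol/L of Ce2(CO3)3 dissolves, [Ce^3+] = 2s and [CO3^2-] = 3s.
So Ksp = (2s)^2 × (3s)^3 = 108s^5
Solving, s = (1.5 × 10^-35/108)^(1/5) = 4.3 x 10^-8 M

4.3 × 10^-8 M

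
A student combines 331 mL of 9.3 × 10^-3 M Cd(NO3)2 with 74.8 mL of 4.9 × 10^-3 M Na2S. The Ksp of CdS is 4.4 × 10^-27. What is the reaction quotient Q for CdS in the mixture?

Total volume = 331 + 74.8 = 405.8 mL.
[Cd^2+] = 9.3 x 10^-3 × (331/405.8) = 7.59 x 10^-3 M
[S^2-] = 4.9 x 10^-3 × (74.8/405.8) = 9.03 × 10^-4 M
CdS(s) ⇌ Cd^2+ + S^2-, so Q = [Cd^2+][S^2-]
Q = (7.59 x 10^-3)(9.03 x 10^-4) = 6.9 x 10^-6
Q > Ksp, so CdS will precipitate.

Q ≈ 6.9 x 10^-6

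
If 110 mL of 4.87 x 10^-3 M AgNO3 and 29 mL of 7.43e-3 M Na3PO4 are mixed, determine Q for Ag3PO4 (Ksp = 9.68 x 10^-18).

Total volume = 110 + 29 = 139 mL.
[Ag^+] = 4.87 × 10^-3 × (110/139) = 3.854 x 10^-3 M
[PO4^3-] = 7.43 × 10^-3 × (29/139) = 1.550 x 10^-3 M
Ag3PO4(s) ⇌ 3 Ag^+ + PO4^3-, so Q = [Ag^+]^3[PO4^3-]
Q = (3.854 × 10^-3)^3(1.550 x 10^-3) = 8.87 × 10^-11
Q > Ksp, so Ag3PO4 will precipitate.

Q = 8.87 × 10^-11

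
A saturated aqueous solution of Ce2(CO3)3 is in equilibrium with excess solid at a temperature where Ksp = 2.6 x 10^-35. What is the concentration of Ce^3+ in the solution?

Ce2(CO3)3(s) ⇌ 2 Ce^3+(aq) + 3 CO3^2-(aq)
Ksp = [Ce^3+]^2[CO3^2-]^3
For each mole of Ce2(CO3)3 that dissolves: [Ce^3+] = 2s, [CO3^2-] = 3s.
Ksp = (2s)^2(3s)^3 = 108s^5
Solving, s = (2.6 x 10^-35/108)^(1/5) = 4.75 × 10^-8 M
[Ce^3+] = 2s = 9.5 × 10^-8 M

[Ce^3+] = 9.5 × 10^-8 M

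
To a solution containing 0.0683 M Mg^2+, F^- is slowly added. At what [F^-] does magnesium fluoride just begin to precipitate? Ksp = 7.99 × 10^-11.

MgF2(s) ⇌ Mg^2+(aq) + 2 F^-(aq)
Ksp = [Mg^2+][F^-]^2
Precipitation begins when Q = Ksp. With [Mg^2+] = 0.0683 M:
7.99 × 10^-11 = (0.0683) × [F^-]^2
[F^-] = (7.99 × 10^-11 / 6.83 × 10^-2)^(1/2) = 3.42 × 10^-5 M

[F^-] = 3.42 x 10^-5 M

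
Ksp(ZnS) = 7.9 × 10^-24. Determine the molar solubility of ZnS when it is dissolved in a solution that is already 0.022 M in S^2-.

ZnS(s) ⇌ Zn^2+ + S^2-
Ksp = [Zn^2+][S^2-]
If s mol/L dissolves here, [Zn^2+] = s, [S^2-] = 0.022 + s ≈ 0.022 (common-ion effect: S^2- is already 0.022 M).
Ksp ≈ s × 0.022
s = 3.6 × 10^-22 M
Check: s = 3.6 × 10^-22 ≪ 0.022, so the approximation is valid.

s ≈ 3.6 × 10^-22 M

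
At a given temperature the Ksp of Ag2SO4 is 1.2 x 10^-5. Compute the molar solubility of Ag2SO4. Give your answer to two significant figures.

Ag2SO4(s) <=> 2 Ag^+ + SO4^2-
Ksp = [Ag^+]^2[SO4^2-]
Let s = molar solubility. Then [Ag^+] = 2s and [SO4^2-] = s.
Ksp = (2s)^2s = 4s^3
Solving, s = (1.2 x 10^-5/4)^(1/3) = 1.4 × 10^-2 M

s ≈ 1.4e-2 M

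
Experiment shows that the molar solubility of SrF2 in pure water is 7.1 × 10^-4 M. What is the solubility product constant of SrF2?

SrF2(s) <=> Sr^2+(aq) + 2 F^-(aq)
With molar solubility s: [Sr^2+] = s, [F^-] = 2s.
Ksp = [Sr^2+][F^-]^2
Ksp = s(2s)^2 = 4s^3
Ksp = 4 × (7.1 x 10^-4)^3 = 1.4 × 10^-9

Ksp = 1.4 x 10^-9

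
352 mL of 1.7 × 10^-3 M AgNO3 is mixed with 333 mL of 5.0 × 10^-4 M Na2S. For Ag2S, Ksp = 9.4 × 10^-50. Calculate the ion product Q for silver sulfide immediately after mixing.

Total volume = 352 + 333 = 685 mL.
[Ag^+] = 1.7 x 10^-3 × (352/685) = 8.74 × 10^-4 M
[S^2-] = 5.0 × 10^-4 × (333/685) = 2.43 × 10^-4 M
Ag2S(s) <=> 2 Ag^+ + S^2-, so Q = [Ag^+]^2[S^2-]
Q = (8.74 × 10^-4)^2(2.43 × 10^-4) = 1.9 x 10^-10
Q > Ksp, so Ag2S will precipitate.

Q ≈ 1.9 × 10^-10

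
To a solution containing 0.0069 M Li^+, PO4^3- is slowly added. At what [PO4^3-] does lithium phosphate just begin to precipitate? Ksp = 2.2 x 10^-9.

[PO4^3-] = 6.7e-3 M

Li3PO4(s) ⇌ 3 Li^+ + PO4^3-
Ksp = [Li^+]^3[PO4^3-]
Precipitation begins when Q = Ksp. With [Li^+] = 0.0069 M:
2.2 x 10^-9 = (0.0069)^3 × [PO4^3-]
[PO4^3-] = (2.2 x 10^-9 / 3.29 × 10^-7) = 6.7 x 10^-3 M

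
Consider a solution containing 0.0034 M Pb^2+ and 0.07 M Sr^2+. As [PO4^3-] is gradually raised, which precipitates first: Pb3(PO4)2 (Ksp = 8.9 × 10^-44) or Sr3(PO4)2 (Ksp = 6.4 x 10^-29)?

Precipitation of each salt starts when its ion product equals its Ksp.
For Pb3(PO4)2: 8.9 × 10^-44 = (0.0034)^3 × [PO4^3-]^2  ⇒  [PO4^3-] = 1.5 x 10^-18 M.
For Sr3(PO4)2: 6.4 x 10^-29 = (0.07)^3 × [PO4^3-]^2  ⇒  [PO4^3-] = 4.3 × 10^-13 M.
The salt with the lower threshold [PO4^3-] precipitates first: Pb3(PO4)2.

Pb3(PO4)2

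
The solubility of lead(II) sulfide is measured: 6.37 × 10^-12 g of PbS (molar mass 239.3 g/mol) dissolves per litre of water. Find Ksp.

Molar solubility s = (6.37 x 10^-12 g/L) / (239.3 g/mol) = 2.662 × 10^-14 M.
PbS(s) ⇌ Pb^2+(aq) + S^2-(aq)
Let s = molar solubility. Then [Pb^2+] = s and [S^2-] = s.
Ksp = [Pb^2+][S^2-]
Ksp = s × s = s^2
Ksp = (2.662 x 10^-14)^2 = 7.09 × 10^-28

7.09 × 10^-28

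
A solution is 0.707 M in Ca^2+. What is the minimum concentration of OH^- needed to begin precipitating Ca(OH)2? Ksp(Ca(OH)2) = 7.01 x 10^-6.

Ca(OH)2(s) <=> Ca^2+ + 2 OH^-
Ksp = [Ca^2+][OH^-]^2
Precipitation begins when Q = Ksp. With [Ca^2+] = 0.707 M:
7.01 x 10^-6 = (0.707) × [OH^-]^2
[OH^-] = (7.01 x 10^-6 / 7.07 × 10^-1)^(1/2) = 3.15 × 10^-3 M

[OH^-] ≈ 3.15 x 10^-3 M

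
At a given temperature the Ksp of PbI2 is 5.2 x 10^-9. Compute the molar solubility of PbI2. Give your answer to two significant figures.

PbI2(s) <=> Pb^2+(aq) + 2 I^-(aq)
Ksp = [Pb^2+][I^-]^2
With molar solubility s: [Pb^2+] = s, [I^-] = 2s.
So Ksp = s × (2s)^2 = 4s^3
Solving, s = (5.2 x 10^-9/4)^(1/3) = 1.1 x 10^-3 M

s ≈ 1.1 × 10^-3 M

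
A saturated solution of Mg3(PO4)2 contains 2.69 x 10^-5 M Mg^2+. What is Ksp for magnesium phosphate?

Mg3(PO4)2(s) ⇌ 3 Mg^2+ + 2 PO4^3-
Stoichiometry gives [PO4^3-] = (2/3)[Mg^2+] = 1.793 × 10^-5 M.
Ksp = [Mg^2+]^3[PO4^3-]^2
Ksp = (2.69 × 10^-5)^3 × (1.793 × 10^-5)^2 = 6.26 x 10^-24

6.26e-24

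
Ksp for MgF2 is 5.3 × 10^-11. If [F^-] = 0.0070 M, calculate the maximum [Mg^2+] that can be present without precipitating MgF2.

MgF2(s) <=> Mg^2+(aq) + 2 F^-(aq)
Ksp = [Mg^2+][F^-]^2
Precipitation begins when Q = Ksp. With [F^-] = 0.0070 M:
5.3 × 10^-11 = (0.0070)^2 × [Mg^2+]
[Mg^2+] = (5.3 × 10^-11 / 4.90 x 10^-5) = 1.1 × 10^-6 M

[Mg^2+] = 1.1e-6 M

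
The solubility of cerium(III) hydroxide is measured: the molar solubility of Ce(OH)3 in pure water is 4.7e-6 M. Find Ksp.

Ce(OH)3(s) <=> Ce^3+ + 3 OH^-
Let s = molar solubility. Then [Ce^3+] = s and [OH^-] = 3s.
Ksp = [Ce^3+][OH^-]^3
So Ksp = s × (3s)^3 = 27s^4
With s = 4.7 × 10^-6: Ksp = 1.3 x 10^-20

Ksp ≈ 1.3 × 10^-20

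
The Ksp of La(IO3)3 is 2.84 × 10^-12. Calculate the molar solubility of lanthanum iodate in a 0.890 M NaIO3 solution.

s ≈ 4.03 × 10^-12 M

La(IO3)3(s) ⇌ La^3+(aq) + 3 IO3^-(aq)
Ksp = [La^3+][IO3^-]^3
If s mol/L dissolves here, [La^3+] = s, [IO3^-] = 0.890 + 3s ≈ 0.890 (Ksp is small, so little additional dissolves).
Ksp ≈ s × (0.890)^3
s = 4.03 x 10^-12 M
Check: 3s = 1.2 x 10^-11 ≪ 0.890, so the approximation is valid.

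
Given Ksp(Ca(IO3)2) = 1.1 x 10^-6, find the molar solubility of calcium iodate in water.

s ≈ 6.5e-3 M

Ca(IO3)2(s) ⇌ Ca^2+(aq) + 2 IO3^-(aq)
Ksp = [Ca^2+][IO3^-]^2
If s mol/L of Ca(IO3)2 dissolves, [Ca^2+] = s and [IO3^-] = 2s.
So Ksp = s × (2s)^2 = 4s^3
Solving, s = (1.1 x 10^-6/4)^(1/3) = 6.5 x 10^-3 M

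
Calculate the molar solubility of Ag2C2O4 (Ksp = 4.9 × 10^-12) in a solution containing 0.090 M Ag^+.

6.0 × 10^-10 M

Ag2C2O4(s) ⇌ 2 Ag^+ + C2O4^2-
Ksp = [Ag^+]^2[C2O4^2-]
If s mol/L dissolves here, [Ag^+] = 0.090 + 2s ≈ 0.090, [C2O4^2-] = s (since the Ag^+ already present dominates).
Ksp ≈ (0.090)^2 × s
s = 6.0 x 10^-10 M
Check: 2s = 1.2 x 10^-9 ≪ 0.090, so the approximation is valid.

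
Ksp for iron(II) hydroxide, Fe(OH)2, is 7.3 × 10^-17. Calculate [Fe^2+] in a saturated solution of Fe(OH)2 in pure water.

2.6 x 10^-6 M

Fe(OH)2(s) ⇌ Fe^2+(aq) + 2 OH^-(aq)
Ksp = [Fe^2+][OH^-]^2
If s mol/L of Fe(OH)2 dissolves, [Fe^2+] = s and [OH^-] = 2s.
Substituting: Ksp = s(2s)^2 = 4s^3
s^3 = 7.3 × 10^-17 / 4, so s = 2.63 × 10^-6 M
[Fe^2+] = s = 2.6 × 10^-6 M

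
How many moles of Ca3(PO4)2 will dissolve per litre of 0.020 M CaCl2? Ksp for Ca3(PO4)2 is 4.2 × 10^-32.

Ca3(PO4)2(s) ⇌ 3 Ca^2+(aq) + 2 PO4^3-(aq)
Ksp = [Ca^2+]^3[PO4^3-]^2
Let s be the molar solubility in this solution. [Ca^2+] = 0.020 + 3s ≈ 0.020, [PO4^3-] = 2s (Ksp is small, so little additional dissolves).
Ksp ≈ (0.020)^3 × (2s)^2
s = 3.6 × 10^-14 M
Check: 3s = 1.1 × 10^-13 ≪ 0.020, so the approximation is valid.

s = 3.6 x 10^-14 M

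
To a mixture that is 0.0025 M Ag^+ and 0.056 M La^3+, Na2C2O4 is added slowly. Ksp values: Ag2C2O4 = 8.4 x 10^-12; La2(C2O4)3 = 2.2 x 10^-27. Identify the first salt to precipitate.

La2(C2O4)3

Each salt begins to precipitate when Q = Ksp, i.e. when [C2O4^2-] reaches its threshold.
For Ag2C2O4: 8.4 x 10^-12 = (0.0025)^2 × [C2O4^2-]  ⇒  [C2O4^2-] = 1.3 × 10^-6 M.
For La2(C2O4)3: 2.2 x 10^-27 = (0.056)^2 × [C2O4^2-]^3  ⇒  [C2O4^2-] = 8.9 × 10^-9 M.
The salt with the lower threshold [C2O4^2-] precipitates first: La2(C2O4)3.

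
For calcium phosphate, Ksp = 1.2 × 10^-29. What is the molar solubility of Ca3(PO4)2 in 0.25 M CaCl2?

s ≈ 1.4e-14 M

Ca3(PO4)2(s) <=> 3 Ca^2+ + 2 PO4^3-
Ksp = [Ca^2+]^3[PO4^3-]^2
Let s = moles of Ca3(PO4)2 that dissolve per litre. [Ca^2+] = 0.25 + 3s ≈ 0.25, [PO4^3-] = 2s (common-ion effect: Ca^2+ is already 0.25 M).
Ksp ≈ (0.25)^3 × (2s)^2
s = 1.4 × 10^-14 M
Check: 3s = 4.2 × 10^-14 ≪ 0.25, so the approximation is valid.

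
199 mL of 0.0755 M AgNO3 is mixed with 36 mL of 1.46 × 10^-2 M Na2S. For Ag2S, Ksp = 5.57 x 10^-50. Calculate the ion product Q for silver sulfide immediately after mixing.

9.14 × 10^-6

Total volume = 199 + 36 = 235 mL.
[Ag^+] = 7.55 x 10^-2 × (199/235) = 6.393 × 10^-2 M
[S^2-] = 1.46 x 10^-2 × (36/235) = 2.237 x 10^-3 M
Ag2S(s) <=> 2 Ag^+(aq) + S^2-(aq), so Q = [Ag^+]^2[S^2-]
Q = (6.393 × 10^-2)^2(2.237 × 10^-3) = 9.14 × 10^-6
Q > Ksp, so Ag2S will precipitate.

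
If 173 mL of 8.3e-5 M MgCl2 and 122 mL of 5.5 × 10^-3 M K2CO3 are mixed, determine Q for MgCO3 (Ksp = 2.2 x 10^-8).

Q = 1.1 × 10^-7

Total volume = 173 + 122 = 295 mL.
[Mg^2+] = 8.3 x 10^-5 × (173/295) = 4.87 × 10^-5 M
[CO3^2-] = 5.5 × 10^-3 × (122/295) = 2.27 × 10^-3 M
MgCO3(s) ⇌ Mg^2+ + CO3^2-, so Q = [Mg^2+][CO3^2-]
Q = (4.87 x 10^-5)(2.27 × 10^-3) = 1.1 × 10^-7
Q > Ksp, so MgCO3 will precipitate.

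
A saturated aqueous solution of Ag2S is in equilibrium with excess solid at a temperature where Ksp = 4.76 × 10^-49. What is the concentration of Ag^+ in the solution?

[Ag^+] = 9.84e-17 M

Ag2S(s) ⇌ 2 Ag^+ + S^2-
Ksp = [Ag^+]^2[S^2-]
For each mole of Ag2S that dissolves: [Ag^+] = 2s, [S^2-] = s.
Substituting: Ksp = (2s)^2s = 4s^3
s = (4.76 × 10^-49 / 4)^(1/3) = 4.919 × 10^-17 M
[Ag^+] = 2s = 9.84 × 10^-17 M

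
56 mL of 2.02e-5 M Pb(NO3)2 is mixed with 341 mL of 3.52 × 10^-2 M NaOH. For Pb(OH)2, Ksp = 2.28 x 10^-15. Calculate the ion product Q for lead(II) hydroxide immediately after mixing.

Q ≈ 2.60 × 10^-9

Total volume = 56 + 341 = 397 mL.
[Pb^2+] = 2.02 × 10^-5 × (56/397) = 2.849 × 10^-6 M
[OH^-] = 3.52 × 10^-2 × (341/397) = 3.023 x 10^-2 M
Pb(OH)2(s) <=> Pb^2+(aq) + 2 OH^-(aq), so Q = [Pb^2+][OH^-]^2
Q = (2.849 × 10^-6)(3.023 × 10^-2)^2 = 2.60 x 10^-9
Q > Ksp, so Pb(OH)2 will precipitate.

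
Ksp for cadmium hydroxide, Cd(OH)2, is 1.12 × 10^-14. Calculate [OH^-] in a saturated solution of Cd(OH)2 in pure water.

[OH^-] = 2.82 x 10^-5 M

Cd(OH)2(s) ⇌ Cd^2+ + 2 OH^-
Ksp = [Cd^2+][OH^-]^2
Let s = molar solubility. Then [Cd^2+] = s and [OH^-] = 2s.
So Ksp = s × (2s)^2 = 4s^3
Solving, s = (1.12 × 10^-14/4)^(1/3) = 1.409 × 10^-5 M
[OH^-] = 2s = 2.82 x 10^-5 M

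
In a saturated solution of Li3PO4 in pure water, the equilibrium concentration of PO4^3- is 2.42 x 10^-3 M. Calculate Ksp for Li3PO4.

Li3PO4(s) <=> 3 Li^+(aq) + PO4^3-(aq)
Stoichiometry gives [Li^+] = (3/1)[PO4^3-] = 7.260 × 10^-3 M.
Ksp = [Li^+]^3[PO4^3-]
Ksp = (7.260 x 10^-3)^3 × 2.42 x 10^-3 = 9.26 × 10^-10

Ksp ≈ 9.26 × 10^-10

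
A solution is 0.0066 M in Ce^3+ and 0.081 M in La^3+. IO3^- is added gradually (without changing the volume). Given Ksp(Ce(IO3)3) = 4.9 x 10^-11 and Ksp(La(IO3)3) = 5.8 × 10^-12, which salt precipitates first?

La(IO3)3

Each salt begins to precipitate when Q = Ksp, i.e. when [IO3^-] reaches its threshold.
For Ce(IO3)3: 4.9 x 10^-11 = 0.0066 × [IO3^-]^3  ⇒  [IO3^-] = 2.0 × 10^-3 M.
For La(IO3)3: 5.8 × 10^-12 = 0.081 × [IO3^-]^3  ⇒  [IO3^-] = 4.2 x 10^-4 M.
The salt with the lower threshold [IO3^-] precipitates first: La(IO3)3.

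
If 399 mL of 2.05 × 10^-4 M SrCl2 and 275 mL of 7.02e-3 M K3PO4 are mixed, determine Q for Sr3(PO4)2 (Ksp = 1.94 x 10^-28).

Q ≈ 1.47 x 10^-17

Total volume = 399 + 275 = 674 mL.
[Sr^2+] = 2.05 x 10^-4 × (399/674) = 1.214 × 10^-4 M
[PO4^3-] = 7.02 x 10^-3 × (275/674) = 2.864 × 10^-3 M
Sr3(PO4)2(s) ⇌ 3 Sr^2+ + 2 PO4^3-, so Q = [Sr^2+]^3[PO4^3-]^2
Q = (1.214 x 10^-4)^3(2.864 × 10^-3)^2 = 1.47 × 10^-17
Q > Ksp, so Sr3(PO4)2 will precipitate.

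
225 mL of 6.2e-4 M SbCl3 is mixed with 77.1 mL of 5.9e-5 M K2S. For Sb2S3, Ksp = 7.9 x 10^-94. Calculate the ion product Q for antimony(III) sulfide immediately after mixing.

Q = 7.3 × 10^-22

Total volume = 225 + 77.1 = 302.1 mL.
[Sb^3+] = 6.2 × 10^-4 × (225/302.1) = 4.62 × 10^-4 M
[S^2-] = 5.9 × 10^-5 × (77.1/302.1) = 1.51 × 10^-5 M
Sb2S3(s) <=> 2 Sb^3+ + 3 S^2-, so Q = [Sb^3+]^2[S^2-]^3
Q = (4.62 × 10^-4)^2(1.51 × 10^-5)^3 = 7.3 × 10^-22
Q > Ksp, so Sb2S3 will precipitate.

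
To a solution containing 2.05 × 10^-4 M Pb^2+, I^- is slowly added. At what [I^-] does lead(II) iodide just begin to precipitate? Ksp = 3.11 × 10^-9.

PbI2(s) <=> Pb^2+ + 2 I^-
Ksp = [Pb^2+][I^-]^2
Precipitation begins when Q = Ksp. With [Pb^2+] = 2.05 × 10^-4 M:
3.11 × 10^-9 = (2.05 × 10^-4) × [I^-]^2
[I^-] = (3.11 × 10^-9 / 2.05 x 10^-4)^(1/2) = 3.89 × 10^-3 M

[I^-] ≈ 3.89 × 10^-3 M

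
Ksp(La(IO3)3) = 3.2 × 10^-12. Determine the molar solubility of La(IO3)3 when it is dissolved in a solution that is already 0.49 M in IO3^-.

s = 2.7 × 10^-11 M

La(IO3)3(s) ⇌ La^3+ + 3 IO3^-
Ksp = [La^3+][IO3^-]^3
If s mol/L dissolves here, [La^3+] = s, [IO3^-] = 0.49 + 3s ≈ 0.49 (Ksp is small, so little additional dissolves).
Ksp ≈ s × (0.49)^3
s = 2.7 × 10^-11 M
Check: 3s = 8.2 x 10^-11 ≪ 0.49, so the approximation is valid.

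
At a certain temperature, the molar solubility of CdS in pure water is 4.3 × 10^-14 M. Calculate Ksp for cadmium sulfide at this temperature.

1.8e-27

CdS(s) ⇌ Cd^2+ + S^2-
With molar solubility s: [Cd^2+] = s, [S^2-] = s.
Ksp = [Cd^2+][S^2-]
Ksp = (s)(s) = s^2
Ksp = (4.3 × 10^-14)^2 = 1.8 × 10^-27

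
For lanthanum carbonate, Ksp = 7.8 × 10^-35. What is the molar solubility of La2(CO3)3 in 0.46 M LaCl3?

La2(CO3)3(s) ⇌ 2 La^3+ + 3 CO3^2-
Ksp = [La^3+]^2[CO3^2-]^3
Let s be the molar solubility in this solution. [La^3+] = 0.46 + 2s ≈ 0.46, [CO3^2-] = 3s (common-ion effect: La^3+ is already 0.46 M).
Ksp ≈ (0.46)^2 × (3s)^3
s = 2.4 × 10^-12 M
Check: 2s = 4.8 × 10^-12 ≪ 0.46, so the approximation is valid.

2.4e-12 M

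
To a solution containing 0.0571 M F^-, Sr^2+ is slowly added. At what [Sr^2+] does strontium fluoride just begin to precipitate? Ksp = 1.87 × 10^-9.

SrF2(s) ⇌ Sr^2+(aq) + 2 F^-(aq)
Ksp = [Sr^2+][F^-]^2
Precipitation begins when Q = Ksp. With [F^-] = 0.0571 M:
1.87 × 10^-9 = (0.0571)^2 × [Sr^2+]
[Sr^2+] = (1.87 × 10^-9 / 3.260 × 10^-3) = 5.74 × 10^-7 M

[Sr^2+] ≈ 5.74 × 10^-7 M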